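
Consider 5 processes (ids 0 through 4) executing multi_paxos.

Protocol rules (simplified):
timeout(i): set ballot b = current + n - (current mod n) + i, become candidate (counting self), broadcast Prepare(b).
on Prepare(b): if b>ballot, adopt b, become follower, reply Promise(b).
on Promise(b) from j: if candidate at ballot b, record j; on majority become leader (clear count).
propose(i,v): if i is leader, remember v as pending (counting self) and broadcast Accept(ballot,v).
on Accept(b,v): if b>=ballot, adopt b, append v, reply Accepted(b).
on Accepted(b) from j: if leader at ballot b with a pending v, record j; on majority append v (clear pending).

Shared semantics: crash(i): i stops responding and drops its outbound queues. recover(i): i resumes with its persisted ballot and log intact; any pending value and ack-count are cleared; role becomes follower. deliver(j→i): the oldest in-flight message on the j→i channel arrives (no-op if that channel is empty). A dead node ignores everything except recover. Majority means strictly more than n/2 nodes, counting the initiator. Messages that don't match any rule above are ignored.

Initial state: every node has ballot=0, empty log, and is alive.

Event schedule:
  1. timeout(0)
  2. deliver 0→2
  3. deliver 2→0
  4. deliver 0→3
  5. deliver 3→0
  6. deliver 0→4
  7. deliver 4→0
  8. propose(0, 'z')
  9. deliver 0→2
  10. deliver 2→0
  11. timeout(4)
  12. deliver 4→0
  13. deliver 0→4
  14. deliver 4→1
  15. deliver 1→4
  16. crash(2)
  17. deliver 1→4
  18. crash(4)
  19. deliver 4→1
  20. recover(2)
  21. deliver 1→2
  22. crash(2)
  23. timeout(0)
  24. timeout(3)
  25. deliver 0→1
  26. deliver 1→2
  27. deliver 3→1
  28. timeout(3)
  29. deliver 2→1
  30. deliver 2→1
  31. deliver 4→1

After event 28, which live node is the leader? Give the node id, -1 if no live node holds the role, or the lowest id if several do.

step 1 timeout(0): 0={cand,b=5,log=-}
step 2 deliver 0→2: 2={foll,b=5,log=-}
step 3 deliver 2→0: —
step 4 deliver 0→3: 3={foll,b=5,log=-}
step 5 deliver 3→0: 0={lead,b=5,log=-}
step 6 deliver 0→4: 4={foll,b=5,log=-}
step 7 deliver 4→0: —
step 8 propose(0,'z'): —
step 9 deliver 0→2: 2={foll,b=5,log=z}
step 10 deliver 2→0: —
step 11 timeout(4): 4={cand,b=14,log=-}
step 12 deliver 4→0: 0={foll,b=14,log=-}
step 13 deliver 0→4: —
step 14 deliver 4→1: 1={foll,b=14,log=-}
step 15 deliver 1→4: —
step 16 crash(2): 2={✗foll,b=5,log=z}
step 17 deliver 1→4: —
step 18 crash(4): 4={✗cand,b=14,log=-}
step 19 deliver 4→1: —
step 20 recover(2): 2={foll,b=5,log=z}
step 21 deliver 1→2: —
step 22 crash(2): 2={✗foll,b=5,log=z}
step 23 timeout(0): 0={cand,b=15,log=-}
step 24 timeout(3): 3={cand,b=13,log=-}
step 25 deliver 0→1: —
step 26 deliver 1→2: —
step 27 deliver 3→1: —
step 28 timeout(3): 3={cand,b=18,log=-}

-1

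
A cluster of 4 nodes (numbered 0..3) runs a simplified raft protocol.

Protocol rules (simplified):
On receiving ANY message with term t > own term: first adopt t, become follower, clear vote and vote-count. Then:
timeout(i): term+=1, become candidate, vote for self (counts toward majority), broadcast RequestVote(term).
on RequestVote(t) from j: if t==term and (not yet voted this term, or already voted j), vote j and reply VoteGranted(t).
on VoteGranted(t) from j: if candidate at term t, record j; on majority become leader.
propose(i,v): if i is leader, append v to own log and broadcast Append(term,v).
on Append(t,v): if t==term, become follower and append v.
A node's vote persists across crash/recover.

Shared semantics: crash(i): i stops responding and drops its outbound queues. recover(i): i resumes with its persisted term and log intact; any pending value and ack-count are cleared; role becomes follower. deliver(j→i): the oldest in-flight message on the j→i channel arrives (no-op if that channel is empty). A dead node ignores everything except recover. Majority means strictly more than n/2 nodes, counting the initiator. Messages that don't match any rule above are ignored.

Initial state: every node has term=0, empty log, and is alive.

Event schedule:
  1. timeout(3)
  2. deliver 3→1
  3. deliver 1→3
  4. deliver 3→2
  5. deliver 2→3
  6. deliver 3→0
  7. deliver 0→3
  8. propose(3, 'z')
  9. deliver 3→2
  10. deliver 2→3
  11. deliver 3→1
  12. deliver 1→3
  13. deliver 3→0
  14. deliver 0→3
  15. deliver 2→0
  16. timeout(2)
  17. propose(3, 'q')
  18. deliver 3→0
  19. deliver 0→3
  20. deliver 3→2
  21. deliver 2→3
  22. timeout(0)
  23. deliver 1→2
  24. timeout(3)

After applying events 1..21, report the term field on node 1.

1

after 1 — timeout(3): n3:cand/t1/[-]
after 2 — deliver 3→1: n1:foll/t1/[-]
after 3 — deliver 1→3: ·
after 4 — deliver 3→2: n2:foll/t1/[-]
after 5 — deliver 2→3: n3:lead/t1/[-]
after 6 — deliver 3→0: n0:foll/t1/[-]
after 7 — deliver 0→3: ·
after 8 — propose(3,'z'): n3:lead/t1/[z]
after 9 — deliver 3→2: n2:foll/t1/[z]
after 10 — deliver 2→3: ·
after 11 — deliver 3→1: n1:foll/t1/[z]
after 12 — deliver 1→3: ·
after 13 — deliver 3→0: n0:foll/t1/[z]
after 14 — deliver 0→3: ·
after 15 — deliver 2→0: ·
after 16 — timeout(2): n2:cand/t2/[z]
after 17 — propose(3,'q'): n3:lead/t1/[z,q]
after 18 — deliver 3→0: n0:foll/t1/[z,q]
after 19 — deliver 0→3: ·
after 20 — deliver 3→2: ·
after 21 — deliver 2→3: n3:foll/t2/[z,q]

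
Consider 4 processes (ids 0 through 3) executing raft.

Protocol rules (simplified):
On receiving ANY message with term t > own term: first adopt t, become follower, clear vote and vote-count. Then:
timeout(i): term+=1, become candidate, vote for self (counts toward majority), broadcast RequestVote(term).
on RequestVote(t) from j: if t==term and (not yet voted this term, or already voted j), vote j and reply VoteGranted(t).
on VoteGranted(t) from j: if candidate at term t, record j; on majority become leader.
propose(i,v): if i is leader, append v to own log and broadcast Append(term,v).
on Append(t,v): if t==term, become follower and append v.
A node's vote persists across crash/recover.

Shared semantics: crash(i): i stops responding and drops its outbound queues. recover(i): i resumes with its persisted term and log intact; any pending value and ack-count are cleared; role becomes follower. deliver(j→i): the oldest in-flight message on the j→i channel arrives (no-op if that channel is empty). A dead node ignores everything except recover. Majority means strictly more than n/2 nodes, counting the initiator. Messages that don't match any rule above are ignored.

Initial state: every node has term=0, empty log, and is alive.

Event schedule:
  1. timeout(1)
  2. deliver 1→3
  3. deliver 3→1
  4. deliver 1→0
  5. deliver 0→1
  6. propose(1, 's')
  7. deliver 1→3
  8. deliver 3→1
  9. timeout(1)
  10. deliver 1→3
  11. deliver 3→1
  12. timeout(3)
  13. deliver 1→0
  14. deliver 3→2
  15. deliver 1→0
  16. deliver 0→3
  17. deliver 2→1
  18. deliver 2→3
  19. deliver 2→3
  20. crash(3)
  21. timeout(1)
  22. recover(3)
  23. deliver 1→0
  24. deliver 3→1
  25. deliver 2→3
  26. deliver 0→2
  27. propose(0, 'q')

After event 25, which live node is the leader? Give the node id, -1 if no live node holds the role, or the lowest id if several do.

-1

step 1 timeout(1): 1={cand,t=1,log=-}
step 2 deliver 1→3: 3={foll,t=1,log=-}
step 3 deliver 3→1: —
step 4 deliver 1→0: 0={foll,t=1,log=-}
step 5 deliver 0→1: 1={lead,t=1,log=-}
step 6 propose(1,'s'): 1={lead,t=1,log=s}
step 7 deliver 1→3: 3={foll,t=1,log=s}
step 8 deliver 3→1: —
step 9 timeout(1): 1={cand,t=2,log=s}
step 10 deliver 1→3: 3={foll,t=2,log=s}
step 11 deliver 3→1: —
step 12 timeout(3): 3={cand,t=3,log=s}
step 13 deliver 1→0: 0={foll,t=1,log=s}
step 14 deliver 3→2: 2={foll,t=3,log=-}
step 15 deliver 1→0: 0={foll,t=2,log=s}
step 16 deliver 0→3: —
step 17 deliver 2→1: —
step 18 deliver 2→3: —
step 19 deliver 2→3: —
step 20 crash(3): 3={✗cand,t=3,log=s}
step 21 timeout(1): 1={cand,t=3,log=s}
step 22 recover(3): 3={foll,t=3,log=s}
step 23 deliver 1→0: 0={foll,t=3,log=s}
step 24 deliver 3→1: —
step 25 deliver 2→3: —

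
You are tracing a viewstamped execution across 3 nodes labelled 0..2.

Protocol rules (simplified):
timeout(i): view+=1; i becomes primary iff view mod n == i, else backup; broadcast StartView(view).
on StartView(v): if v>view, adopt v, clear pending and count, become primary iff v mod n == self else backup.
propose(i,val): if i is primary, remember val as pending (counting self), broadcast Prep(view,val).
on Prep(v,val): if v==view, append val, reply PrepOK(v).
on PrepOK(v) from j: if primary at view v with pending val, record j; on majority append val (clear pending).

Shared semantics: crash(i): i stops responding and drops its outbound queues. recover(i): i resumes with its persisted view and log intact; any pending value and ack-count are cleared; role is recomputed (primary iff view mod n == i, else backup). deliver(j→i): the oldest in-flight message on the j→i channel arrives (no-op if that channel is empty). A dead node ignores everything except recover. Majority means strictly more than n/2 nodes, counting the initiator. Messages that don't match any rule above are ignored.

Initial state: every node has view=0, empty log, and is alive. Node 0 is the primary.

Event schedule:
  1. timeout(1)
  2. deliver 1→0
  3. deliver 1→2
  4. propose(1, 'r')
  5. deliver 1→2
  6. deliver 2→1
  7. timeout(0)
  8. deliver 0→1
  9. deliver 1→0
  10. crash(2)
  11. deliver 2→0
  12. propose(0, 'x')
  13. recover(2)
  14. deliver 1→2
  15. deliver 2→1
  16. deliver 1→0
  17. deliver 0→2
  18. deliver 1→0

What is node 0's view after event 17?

1. timeout(1):  <1:prim v1 ->
2. deliver 1→0:  <0:back v1 ->
3. deliver 1→2:  <2:back v1 ->
4. propose(1,'r'):  nop
5. deliver 1→2:  <2:back v1 r>
6. deliver 2→1:  <1:prim v1 r>
7. timeout(0):  <0:back v2 ->
8. deliver 0→1:  <1:back v2 r>
9. deliver 1→0:  nop
10. crash(2):  <2:✗back v1 r>
11. deliver 2→0:  nop
12. propose(0,'x'):  nop
13. recover(2):  <2:back v1 r>
14. deliver 1→2:  nop
15. deliver 2→1:  nop
16. deliver 1→0:  nop
17. deliver 0→2:  <2:prim v2 r>

2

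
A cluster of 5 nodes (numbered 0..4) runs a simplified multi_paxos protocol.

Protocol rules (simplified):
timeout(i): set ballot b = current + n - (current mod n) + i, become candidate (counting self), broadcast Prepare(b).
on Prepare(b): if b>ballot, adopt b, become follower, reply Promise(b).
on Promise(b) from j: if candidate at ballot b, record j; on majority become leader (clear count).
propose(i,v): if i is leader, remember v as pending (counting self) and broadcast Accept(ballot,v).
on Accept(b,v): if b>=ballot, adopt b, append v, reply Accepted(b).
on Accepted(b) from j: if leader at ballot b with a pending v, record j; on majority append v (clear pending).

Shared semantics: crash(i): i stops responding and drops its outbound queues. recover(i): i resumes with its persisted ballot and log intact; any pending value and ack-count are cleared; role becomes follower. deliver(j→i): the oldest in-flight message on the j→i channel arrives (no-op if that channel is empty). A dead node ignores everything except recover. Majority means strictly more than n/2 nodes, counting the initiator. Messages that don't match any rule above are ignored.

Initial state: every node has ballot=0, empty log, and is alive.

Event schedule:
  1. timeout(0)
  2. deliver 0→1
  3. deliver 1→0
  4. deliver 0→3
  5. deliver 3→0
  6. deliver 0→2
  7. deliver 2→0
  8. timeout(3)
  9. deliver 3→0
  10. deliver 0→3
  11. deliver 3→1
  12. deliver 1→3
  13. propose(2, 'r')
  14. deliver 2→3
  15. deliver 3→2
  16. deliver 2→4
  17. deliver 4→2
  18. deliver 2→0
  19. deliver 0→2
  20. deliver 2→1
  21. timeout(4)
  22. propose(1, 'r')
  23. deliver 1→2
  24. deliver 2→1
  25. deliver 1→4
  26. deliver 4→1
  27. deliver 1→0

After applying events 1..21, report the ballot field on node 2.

1. timeout(0):  <0:cand b5 ->
2. deliver 0→1:  <1:foll b5 ->
3. deliver 1→0:  nop
4. deliver 0→3:  <3:foll b5 ->
5. deliver 3→0:  <0:lead b5 ->
6. deliver 0→2:  <2:foll b5 ->
7. deliver 2→0:  nop
8. timeout(3):  <3:cand b13 ->
9. deliver 3→0:  <0:foll b13 ->
10. deliver 0→3:  nop
11. deliver 3→1:  <1:foll b13 ->
12. deliver 1→3:  <3:lead b13 ->
13. propose(2,'r'):  nop
14. deliver 2→3:  nop
15. deliver 3→2:  <2:foll b13 ->
16. deliver 2→4:  nop
17. deliver 4→2:  nop
18. deliver 2→0:  nop
19. deliver 0→2:  nop
20. deliver 2→1:  nop
21. timeout(4):  <4:cand b9 ->

13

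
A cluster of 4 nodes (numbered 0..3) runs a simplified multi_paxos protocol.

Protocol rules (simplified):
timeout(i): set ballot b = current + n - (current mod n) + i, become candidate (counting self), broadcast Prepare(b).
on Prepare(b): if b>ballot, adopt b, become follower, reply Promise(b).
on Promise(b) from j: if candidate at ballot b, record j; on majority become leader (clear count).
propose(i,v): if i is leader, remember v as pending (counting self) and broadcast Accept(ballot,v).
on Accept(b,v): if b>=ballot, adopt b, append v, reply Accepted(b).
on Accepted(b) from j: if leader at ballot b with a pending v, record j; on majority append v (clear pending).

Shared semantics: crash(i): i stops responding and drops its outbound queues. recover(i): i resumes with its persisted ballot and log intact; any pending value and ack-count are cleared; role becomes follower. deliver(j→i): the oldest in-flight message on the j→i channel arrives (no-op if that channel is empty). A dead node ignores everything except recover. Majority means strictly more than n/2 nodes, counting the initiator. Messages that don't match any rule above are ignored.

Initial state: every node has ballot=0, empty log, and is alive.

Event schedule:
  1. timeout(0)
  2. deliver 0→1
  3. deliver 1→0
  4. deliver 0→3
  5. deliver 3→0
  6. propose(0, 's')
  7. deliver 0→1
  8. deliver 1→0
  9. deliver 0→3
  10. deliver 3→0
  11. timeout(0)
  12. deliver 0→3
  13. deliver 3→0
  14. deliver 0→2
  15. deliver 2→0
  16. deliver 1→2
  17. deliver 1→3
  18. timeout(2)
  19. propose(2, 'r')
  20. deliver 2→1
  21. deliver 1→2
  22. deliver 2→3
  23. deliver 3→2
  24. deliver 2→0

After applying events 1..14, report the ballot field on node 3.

8

after 1 — timeout(0): n0:cand/b4/[-]
after 2 — deliver 0→1: n1:foll/b4/[-]
after 3 — deliver 1→0: ·
after 4 — deliver 0→3: n3:foll/b4/[-]
after 5 — deliver 3→0: n0:lead/b4/[-]
after 6 — propose(0,'s'): ·
after 7 — deliver 0→1: n1:foll/b4/[s]
after 8 — deliver 1→0: ·
after 9 — deliver 0→3: n3:foll/b4/[s]
after 10 — deliver 3→0: n0:lead/b4/[s]
after 11 — timeout(0): n0:cand/b8/[s]
after 12 — deliver 0→3: n3:foll/b8/[s]
after 13 — deliver 3→0: ·
after 14 — deliver 0→2: n2:foll/b4/[-]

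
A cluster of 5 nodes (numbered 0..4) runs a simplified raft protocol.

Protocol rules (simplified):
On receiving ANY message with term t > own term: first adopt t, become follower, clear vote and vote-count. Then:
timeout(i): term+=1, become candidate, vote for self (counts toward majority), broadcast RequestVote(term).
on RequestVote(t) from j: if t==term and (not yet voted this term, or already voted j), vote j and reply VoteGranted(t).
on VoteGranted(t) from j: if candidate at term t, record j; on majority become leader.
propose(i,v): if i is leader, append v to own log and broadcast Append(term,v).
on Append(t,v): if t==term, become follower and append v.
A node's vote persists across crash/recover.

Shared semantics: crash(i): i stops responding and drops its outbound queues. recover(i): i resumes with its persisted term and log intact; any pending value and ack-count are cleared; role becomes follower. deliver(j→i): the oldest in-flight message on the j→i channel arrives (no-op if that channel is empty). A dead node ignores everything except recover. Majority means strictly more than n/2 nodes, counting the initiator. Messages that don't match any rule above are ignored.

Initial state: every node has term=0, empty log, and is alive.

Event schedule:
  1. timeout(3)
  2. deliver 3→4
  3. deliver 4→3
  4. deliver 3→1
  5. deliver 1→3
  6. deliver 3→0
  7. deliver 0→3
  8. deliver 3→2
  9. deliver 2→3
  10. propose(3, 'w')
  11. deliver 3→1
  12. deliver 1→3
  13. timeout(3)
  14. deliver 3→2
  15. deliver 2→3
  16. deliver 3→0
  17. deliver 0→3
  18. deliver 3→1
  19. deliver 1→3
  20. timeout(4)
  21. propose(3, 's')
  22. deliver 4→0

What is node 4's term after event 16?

[1] timeout(3) → N3(cand t1 [-])
[2] deliver 3→4 → N4(foll t1 [-])
[3] deliver 4→3 → ∅
[4] deliver 3→1 → N1(foll t1 [-])
[5] deliver 1→3 → N3(lead t1 [-])
[6] deliver 3→0 → N0(foll t1 [-])
[7] deliver 0→3 → ∅
[8] deliver 3→2 → N2(foll t1 [-])
[9] deliver 2→3 → ∅
[10] propose(3,'w') → N3(lead t1 [w])
[11] deliver 3→1 → N1(foll t1 [w])
[12] deliver 1→3 → ∅
[13] timeout(3) → N3(cand t2 [w])
[14] deliver 3→2 → N2(foll t1 [w])
[15] deliver 2→3 → ∅
[16] deliver 3→0 → N0(foll t1 [w])

1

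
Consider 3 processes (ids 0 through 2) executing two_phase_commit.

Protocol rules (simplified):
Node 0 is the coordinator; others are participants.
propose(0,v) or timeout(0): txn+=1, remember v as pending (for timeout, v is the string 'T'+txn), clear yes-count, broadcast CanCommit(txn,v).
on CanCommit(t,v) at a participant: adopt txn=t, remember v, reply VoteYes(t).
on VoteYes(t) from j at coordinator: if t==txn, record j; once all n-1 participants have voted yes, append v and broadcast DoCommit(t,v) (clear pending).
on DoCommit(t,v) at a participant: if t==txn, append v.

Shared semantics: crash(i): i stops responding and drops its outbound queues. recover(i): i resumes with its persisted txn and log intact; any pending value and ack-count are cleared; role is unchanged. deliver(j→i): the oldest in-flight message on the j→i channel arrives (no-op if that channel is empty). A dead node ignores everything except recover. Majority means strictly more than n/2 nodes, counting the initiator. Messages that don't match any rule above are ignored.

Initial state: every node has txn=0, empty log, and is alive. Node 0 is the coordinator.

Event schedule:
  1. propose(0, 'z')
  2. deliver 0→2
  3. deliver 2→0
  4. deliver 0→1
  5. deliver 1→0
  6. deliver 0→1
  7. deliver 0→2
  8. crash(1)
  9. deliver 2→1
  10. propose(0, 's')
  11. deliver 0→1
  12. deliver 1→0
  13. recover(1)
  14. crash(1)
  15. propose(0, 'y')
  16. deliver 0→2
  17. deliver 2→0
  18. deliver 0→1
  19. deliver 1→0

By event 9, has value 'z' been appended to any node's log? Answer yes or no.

step 1 propose(0,'z'): 0={coor,t=1,log=-}
step 2 deliver 0→2: 2={part,t=1,log=-}
step 3 deliver 2→0: —
step 4 deliver 0→1: 1={part,t=1,log=-}
step 5 deliver 1→0: 0={coor,t=1,log=z}
step 6 deliver 0→1: 1={part,t=1,log=z}
step 7 deliver 0→2: 2={part,t=1,log=z}
step 8 crash(1): 1={✗part,t=1,log=z}
step 9 deliver 2→1: —

yes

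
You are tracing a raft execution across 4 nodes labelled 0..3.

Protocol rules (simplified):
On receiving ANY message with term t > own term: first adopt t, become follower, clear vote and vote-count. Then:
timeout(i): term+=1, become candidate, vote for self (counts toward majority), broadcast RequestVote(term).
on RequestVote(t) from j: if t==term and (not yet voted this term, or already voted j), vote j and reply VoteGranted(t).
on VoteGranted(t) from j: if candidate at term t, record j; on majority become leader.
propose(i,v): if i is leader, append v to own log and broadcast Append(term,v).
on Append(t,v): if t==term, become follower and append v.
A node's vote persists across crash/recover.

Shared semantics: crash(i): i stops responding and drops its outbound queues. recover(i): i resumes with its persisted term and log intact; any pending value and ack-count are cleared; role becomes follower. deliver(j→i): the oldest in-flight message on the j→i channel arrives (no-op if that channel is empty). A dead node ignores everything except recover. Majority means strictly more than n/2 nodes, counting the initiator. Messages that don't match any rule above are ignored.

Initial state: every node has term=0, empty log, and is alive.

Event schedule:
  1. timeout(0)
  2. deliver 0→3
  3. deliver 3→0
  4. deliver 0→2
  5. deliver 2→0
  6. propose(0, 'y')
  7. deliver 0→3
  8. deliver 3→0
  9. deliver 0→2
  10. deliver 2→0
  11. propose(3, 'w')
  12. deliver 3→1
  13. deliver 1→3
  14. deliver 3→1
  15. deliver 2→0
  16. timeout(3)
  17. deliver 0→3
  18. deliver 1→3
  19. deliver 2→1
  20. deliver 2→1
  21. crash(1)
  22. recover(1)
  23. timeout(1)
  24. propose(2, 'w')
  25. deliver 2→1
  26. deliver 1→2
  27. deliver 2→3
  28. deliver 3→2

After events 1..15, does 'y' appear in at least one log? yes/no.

yes

step 1 timeout(0): 0={cand,t=1,log=-}
step 2 deliver 0→3: 3={foll,t=1,log=-}
step 3 deliver 3→0: —
step 4 deliver 0→2: 2={foll,t=1,log=-}
step 5 deliver 2→0: 0={lead,t=1,log=-}
step 6 propose(0,'y'): 0={lead,t=1,log=y}
step 7 deliver 0→3: 3={foll,t=1,log=y}
step 8 deliver 3→0: —
step 9 deliver 0→2: 2={foll,t=1,log=y}
step 10 deliver 2→0: —
step 11 propose(3,'w'): —
step 12 deliver 3→1: —
step 13 deliver 1→3: —
step 14 deliver 3→1: —
step 15 deliver 2→0: —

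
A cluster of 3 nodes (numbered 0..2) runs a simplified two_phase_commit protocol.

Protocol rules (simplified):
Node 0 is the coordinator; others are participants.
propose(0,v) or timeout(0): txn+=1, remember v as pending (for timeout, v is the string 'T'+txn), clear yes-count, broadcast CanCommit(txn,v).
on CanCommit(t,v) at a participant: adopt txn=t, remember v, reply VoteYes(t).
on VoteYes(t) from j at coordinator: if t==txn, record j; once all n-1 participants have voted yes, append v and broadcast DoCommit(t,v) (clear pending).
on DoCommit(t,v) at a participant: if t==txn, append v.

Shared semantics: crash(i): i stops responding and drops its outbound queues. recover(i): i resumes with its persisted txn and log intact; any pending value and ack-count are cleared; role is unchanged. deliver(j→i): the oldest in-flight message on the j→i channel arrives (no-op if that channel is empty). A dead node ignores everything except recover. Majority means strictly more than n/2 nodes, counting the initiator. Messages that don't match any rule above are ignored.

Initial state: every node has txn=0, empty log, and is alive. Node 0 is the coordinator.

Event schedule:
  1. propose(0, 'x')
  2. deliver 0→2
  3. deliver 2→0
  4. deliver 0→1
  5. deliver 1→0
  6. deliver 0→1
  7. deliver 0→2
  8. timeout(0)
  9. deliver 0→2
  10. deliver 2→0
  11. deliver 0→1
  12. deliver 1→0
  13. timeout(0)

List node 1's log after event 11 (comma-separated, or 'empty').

e1 propose(0,'x'): 0[coor,t=1,-]
e2 deliver 0→2: 2[part,t=1,-]
e3 deliver 2→0: ·
e4 deliver 0→1: 1[part,t=1,-]
e5 deliver 1→0: 0[coor,t=1,x]
e6 deliver 0→1: 1[part,t=1,x]
e7 deliver 0→2: 2[part,t=1,x]
e8 timeout(0): 0[coor,t=2,x]
e9 deliver 0→2: 2[part,t=2,x]
e10 deliver 2→0: ·
e11 deliver 0→1: 1[part,t=2,x]

x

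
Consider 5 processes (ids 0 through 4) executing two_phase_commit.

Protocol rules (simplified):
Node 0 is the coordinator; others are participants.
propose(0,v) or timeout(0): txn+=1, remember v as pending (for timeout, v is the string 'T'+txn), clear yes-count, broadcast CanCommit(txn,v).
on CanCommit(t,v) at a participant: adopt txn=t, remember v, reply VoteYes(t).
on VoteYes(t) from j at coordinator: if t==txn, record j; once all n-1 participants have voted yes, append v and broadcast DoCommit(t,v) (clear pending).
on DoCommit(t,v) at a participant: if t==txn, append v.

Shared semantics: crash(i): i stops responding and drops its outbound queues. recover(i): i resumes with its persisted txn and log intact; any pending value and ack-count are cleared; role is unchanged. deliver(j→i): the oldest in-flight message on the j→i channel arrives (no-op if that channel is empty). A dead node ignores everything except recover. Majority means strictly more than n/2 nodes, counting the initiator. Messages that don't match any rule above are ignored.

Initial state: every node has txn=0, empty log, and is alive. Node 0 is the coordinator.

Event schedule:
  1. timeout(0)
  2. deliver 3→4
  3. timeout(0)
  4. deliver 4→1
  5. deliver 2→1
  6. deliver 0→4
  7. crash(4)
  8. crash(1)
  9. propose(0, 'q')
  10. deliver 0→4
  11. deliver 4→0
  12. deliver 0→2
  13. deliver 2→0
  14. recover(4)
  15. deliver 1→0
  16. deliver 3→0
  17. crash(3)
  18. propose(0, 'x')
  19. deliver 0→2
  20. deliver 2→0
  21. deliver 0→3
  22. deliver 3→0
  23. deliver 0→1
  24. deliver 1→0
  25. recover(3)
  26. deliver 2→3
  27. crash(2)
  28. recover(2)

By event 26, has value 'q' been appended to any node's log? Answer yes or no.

no

after 1 — timeout(0): n0:coor/t1/[-]
after 2 — deliver 3→4: ·
after 3 — timeout(0): n0:coor/t2/[-]
after 4 — deliver 4→1: ·
after 5 — deliver 2→1: ·
after 6 — deliver 0→4: n4:part/t1/[-]
after 7 — crash(4): n4:✗part/t1/[-]
after 8 — crash(1): n1:✗part/t0/[-]
after 9 — propose(0,'q'): n0:coor/t3/[-]
after 10 — deliver 0→4: ·
after 11 — deliver 4→0: ·
after 12 — deliver 0→2: n2:part/t1/[-]
after 13 — deliver 2→0: ·
after 14 — recover(4): n4:part/t1/[-]
after 15 — deliver 1→0: ·
after 16 — deliver 3→0: ·
after 17 — crash(3): n3:✗part/t0/[-]
after 18 — propose(0,'x'): n0:coor/t4/[-]
after 19 — deliver 0→2: n2:part/t2/[-]
after 20 — deliver 2→0: ·
after 21 — deliver 0→3: ·
after 22 — deliver 3→0: ·
after 23 — deliver 0→1: ·
after 24 — deliver 1→0: ·
after 25 — recover(3): n3:part/t0/[-]
after 26 — deliver 2→3: ·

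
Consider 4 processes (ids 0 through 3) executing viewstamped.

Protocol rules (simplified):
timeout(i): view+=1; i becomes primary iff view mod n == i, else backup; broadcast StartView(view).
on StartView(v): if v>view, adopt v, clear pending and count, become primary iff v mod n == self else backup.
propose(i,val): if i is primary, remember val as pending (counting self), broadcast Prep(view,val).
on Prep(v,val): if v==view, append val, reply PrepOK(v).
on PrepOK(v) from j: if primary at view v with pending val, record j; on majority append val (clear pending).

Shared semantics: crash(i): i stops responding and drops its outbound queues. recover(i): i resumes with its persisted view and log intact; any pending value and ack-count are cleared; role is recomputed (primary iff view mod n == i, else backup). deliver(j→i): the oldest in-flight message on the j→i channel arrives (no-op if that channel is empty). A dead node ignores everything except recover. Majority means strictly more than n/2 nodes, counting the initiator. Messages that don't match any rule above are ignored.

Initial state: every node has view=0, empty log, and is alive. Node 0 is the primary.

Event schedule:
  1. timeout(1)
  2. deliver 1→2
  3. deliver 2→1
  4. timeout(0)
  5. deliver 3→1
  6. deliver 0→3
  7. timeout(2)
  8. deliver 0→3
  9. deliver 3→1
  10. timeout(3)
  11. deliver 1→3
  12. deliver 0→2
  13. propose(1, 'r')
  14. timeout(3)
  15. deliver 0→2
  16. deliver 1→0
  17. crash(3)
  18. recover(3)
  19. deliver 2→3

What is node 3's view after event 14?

e1 timeout(1): 1[prim,v=1,-]
e2 deliver 1→2: 2[back,v=1,-]
e3 deliver 2→1: ·
e4 timeout(0): 0[back,v=1,-]
e5 deliver 3→1: ·
e6 deliver 0→3: 3[back,v=1,-]
e7 timeout(2): 2[prim,v=2,-]
e8 deliver 0→3: ·
e9 deliver 3→1: ·
e10 timeout(3): 3[back,v=2,-]
e11 deliver 1→3: ·
e12 deliver 0→2: ·
e13 propose(1,'r'): ·
e14 timeout(3): 3[prim,v=3,-]

3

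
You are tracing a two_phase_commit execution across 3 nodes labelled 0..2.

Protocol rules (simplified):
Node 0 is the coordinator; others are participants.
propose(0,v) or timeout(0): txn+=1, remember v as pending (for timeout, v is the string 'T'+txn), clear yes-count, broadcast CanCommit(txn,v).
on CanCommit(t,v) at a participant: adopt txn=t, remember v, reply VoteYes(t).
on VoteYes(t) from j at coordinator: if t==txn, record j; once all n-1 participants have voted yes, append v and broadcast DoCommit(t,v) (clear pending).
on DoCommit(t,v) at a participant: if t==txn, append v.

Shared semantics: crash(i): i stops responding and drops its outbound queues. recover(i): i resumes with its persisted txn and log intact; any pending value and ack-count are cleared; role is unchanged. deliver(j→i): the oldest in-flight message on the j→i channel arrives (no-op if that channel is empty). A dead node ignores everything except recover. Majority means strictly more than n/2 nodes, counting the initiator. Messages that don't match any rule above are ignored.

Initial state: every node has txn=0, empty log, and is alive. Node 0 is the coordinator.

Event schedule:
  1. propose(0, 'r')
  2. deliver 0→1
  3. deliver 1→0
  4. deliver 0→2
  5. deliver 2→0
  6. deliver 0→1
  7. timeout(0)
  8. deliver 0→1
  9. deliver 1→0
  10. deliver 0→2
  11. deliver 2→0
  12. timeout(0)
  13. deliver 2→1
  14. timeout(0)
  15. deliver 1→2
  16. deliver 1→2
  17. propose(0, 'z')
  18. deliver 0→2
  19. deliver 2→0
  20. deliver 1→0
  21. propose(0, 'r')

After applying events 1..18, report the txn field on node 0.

5

after 1 — propose(0,'r'): n0:coor/t1/[-]
after 2 — deliver 0→1: n1:part/t1/[-]
after 3 — deliver 1→0: ·
after 4 — deliver 0→2: n2:part/t1/[-]
after 5 — deliver 2→0: n0:coor/t1/[r]
after 6 — deliver 0→1: n1:part/t1/[r]
after 7 — timeout(0): n0:coor/t2/[r]
after 8 — deliver 0→1: n1:part/t2/[r]
after 9 — deliver 1→0: ·
after 10 — deliver 0→2: n2:part/t1/[r]
after 11 — deliver 2→0: ·
after 12 — timeout(0): n0:coor/t3/[r]
after 13 — deliver 2→1: ·
after 14 — timeout(0): n0:coor/t4/[r]
after 15 — deliver 1→2: ·
after 16 — deliver 1→2: ·
after 17 — propose(0,'z'): n0:coor/t5/[r]
after 18 — deliver 0→2: n2:part/t2/[r]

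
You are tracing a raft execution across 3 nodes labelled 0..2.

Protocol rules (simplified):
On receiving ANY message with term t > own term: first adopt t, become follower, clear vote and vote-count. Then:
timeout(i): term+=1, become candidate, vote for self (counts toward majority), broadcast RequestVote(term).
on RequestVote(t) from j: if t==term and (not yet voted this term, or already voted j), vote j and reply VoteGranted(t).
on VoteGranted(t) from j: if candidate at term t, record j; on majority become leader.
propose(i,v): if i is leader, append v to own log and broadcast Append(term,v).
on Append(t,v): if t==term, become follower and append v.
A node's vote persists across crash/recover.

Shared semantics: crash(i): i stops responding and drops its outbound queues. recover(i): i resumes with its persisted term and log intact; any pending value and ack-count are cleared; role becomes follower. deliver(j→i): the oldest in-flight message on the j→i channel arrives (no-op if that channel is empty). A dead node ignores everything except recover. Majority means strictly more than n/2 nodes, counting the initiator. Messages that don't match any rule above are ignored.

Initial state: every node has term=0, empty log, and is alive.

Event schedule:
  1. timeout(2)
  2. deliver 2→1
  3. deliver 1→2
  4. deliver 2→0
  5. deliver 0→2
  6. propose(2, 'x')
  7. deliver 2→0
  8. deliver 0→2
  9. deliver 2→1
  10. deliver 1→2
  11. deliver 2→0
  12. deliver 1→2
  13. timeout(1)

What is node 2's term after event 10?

1

e1 timeout(2): 2[cand,t=1,-]
e2 deliver 2→1: 1[foll,t=1,-]
e3 deliver 1→2: 2[lead,t=1,-]
e4 deliver 2→0: 0[foll,t=1,-]
e5 deliver 0→2: ·
e6 propose(2,'x'): 2[lead,t=1,x]
e7 deliver 2→0: 0[foll,t=1,x]
e8 deliver 0→2: ·
e9 deliver 2→1: 1[foll,t=1,x]
e10 deliver 1→2: ·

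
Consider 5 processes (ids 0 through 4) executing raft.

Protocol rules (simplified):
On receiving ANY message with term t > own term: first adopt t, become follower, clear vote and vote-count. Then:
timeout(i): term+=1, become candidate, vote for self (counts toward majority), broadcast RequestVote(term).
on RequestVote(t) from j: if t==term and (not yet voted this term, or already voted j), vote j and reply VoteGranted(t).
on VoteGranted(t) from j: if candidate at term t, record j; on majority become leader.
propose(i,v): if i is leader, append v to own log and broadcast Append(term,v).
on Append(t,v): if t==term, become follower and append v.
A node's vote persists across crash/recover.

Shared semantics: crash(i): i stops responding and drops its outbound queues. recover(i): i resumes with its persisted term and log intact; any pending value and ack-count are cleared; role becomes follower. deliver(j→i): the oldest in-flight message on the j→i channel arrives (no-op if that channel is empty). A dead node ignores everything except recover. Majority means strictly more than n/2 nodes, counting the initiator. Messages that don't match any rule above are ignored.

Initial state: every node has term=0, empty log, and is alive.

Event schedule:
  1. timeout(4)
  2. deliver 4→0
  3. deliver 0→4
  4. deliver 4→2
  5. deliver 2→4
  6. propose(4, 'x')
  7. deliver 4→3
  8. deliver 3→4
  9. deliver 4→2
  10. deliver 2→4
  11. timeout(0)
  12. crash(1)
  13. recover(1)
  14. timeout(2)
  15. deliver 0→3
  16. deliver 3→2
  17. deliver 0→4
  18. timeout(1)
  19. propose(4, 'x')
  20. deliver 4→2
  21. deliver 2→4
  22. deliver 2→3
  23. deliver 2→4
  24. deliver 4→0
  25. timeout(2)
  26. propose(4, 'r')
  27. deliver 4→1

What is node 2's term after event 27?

3

[1] timeout(4) → N4(cand t1 [-])
[2] deliver 4→0 → N0(foll t1 [-])
[3] deliver 0→4 → ∅
[4] deliver 4→2 → N2(foll t1 [-])
[5] deliver 2→4 → N4(lead t1 [-])
[6] propose(4,'x') → N4(lead t1 [x])
[7] deliver 4→3 → N3(foll t1 [-])
[8] deliver 3→4 → ∅
[9] deliver 4→2 → N2(foll t1 [x])
[10] deliver 2→4 → ∅
[11] timeout(0) → N0(cand t2 [-])
[12] crash(1) → N1(✗foll t0 [-])
[13] recover(1) → N1(foll t0 [-])
[14] timeout(2) → N2(cand t2 [x])
[15] deliver 0→3 → N3(foll t2 [-])
[16] deliver 3→2 → ∅
[17] deliver 0→4 → N4(foll t2 [x])
[18] timeout(1) → N1(cand t1 [-])
[19] propose(4,'x') → ∅
[20] deliver 4→2 → ∅
[21] deliver 2→4 → ∅
[22] deliver 2→3 → ∅
[23] deliver 2→4 → ∅
[24] deliver 4→0 → ∅
[25] timeout(2) → N2(cand t3 [x])
[26] propose(4,'r') → ∅
[27] deliver 4→1 → ∅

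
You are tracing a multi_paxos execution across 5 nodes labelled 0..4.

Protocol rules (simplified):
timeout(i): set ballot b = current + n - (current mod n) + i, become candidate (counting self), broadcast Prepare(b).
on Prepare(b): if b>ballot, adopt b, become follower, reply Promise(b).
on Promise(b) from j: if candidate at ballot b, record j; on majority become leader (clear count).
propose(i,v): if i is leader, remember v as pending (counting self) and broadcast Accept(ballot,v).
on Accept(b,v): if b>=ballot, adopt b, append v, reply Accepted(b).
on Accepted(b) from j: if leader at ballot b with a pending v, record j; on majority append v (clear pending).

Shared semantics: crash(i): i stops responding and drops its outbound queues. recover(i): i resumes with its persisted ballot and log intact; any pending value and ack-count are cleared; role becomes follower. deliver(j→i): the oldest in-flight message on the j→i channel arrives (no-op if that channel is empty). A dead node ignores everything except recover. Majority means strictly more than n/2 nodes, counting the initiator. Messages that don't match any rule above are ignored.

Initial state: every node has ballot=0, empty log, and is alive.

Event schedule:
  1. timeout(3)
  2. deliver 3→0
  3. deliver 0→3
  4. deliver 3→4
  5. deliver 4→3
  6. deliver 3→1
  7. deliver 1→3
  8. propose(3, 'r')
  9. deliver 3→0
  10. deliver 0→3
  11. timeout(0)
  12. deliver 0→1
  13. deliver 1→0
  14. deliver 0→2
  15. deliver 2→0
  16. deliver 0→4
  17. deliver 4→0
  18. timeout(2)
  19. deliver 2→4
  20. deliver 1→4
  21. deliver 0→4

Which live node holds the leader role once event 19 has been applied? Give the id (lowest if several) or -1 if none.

e1 timeout(3): 3[cand,b=8,-]
e2 deliver 3→0: 0[foll,b=8,-]
e3 deliver 0→3: ·
e4 deliver 3→4: 4[foll,b=8,-]
e5 deliver 4→3: 3[lead,b=8,-]
e6 deliver 3→1: 1[foll,b=8,-]
e7 deliver 1→3: ·
e8 propose(3,'r'): ·
e9 deliver 3→0: 0[foll,b=8,r]
e10 deliver 0→3: ·
e11 timeout(0): 0[cand,b=10,r]
e12 deliver 0→1: 1[foll,b=10,-]
e13 deliver 1→0: ·
e14 deliver 0→2: 2[foll,b=10,-]
e15 deliver 2→0: 0[lead,b=10,r]
e16 deliver 0→4: 4[foll,b=10,-]
e17 deliver 4→0: ·
e18 timeout(2): 2[cand,b=17,-]
e19 deliver 2→4: 4[foll,b=17,-]

0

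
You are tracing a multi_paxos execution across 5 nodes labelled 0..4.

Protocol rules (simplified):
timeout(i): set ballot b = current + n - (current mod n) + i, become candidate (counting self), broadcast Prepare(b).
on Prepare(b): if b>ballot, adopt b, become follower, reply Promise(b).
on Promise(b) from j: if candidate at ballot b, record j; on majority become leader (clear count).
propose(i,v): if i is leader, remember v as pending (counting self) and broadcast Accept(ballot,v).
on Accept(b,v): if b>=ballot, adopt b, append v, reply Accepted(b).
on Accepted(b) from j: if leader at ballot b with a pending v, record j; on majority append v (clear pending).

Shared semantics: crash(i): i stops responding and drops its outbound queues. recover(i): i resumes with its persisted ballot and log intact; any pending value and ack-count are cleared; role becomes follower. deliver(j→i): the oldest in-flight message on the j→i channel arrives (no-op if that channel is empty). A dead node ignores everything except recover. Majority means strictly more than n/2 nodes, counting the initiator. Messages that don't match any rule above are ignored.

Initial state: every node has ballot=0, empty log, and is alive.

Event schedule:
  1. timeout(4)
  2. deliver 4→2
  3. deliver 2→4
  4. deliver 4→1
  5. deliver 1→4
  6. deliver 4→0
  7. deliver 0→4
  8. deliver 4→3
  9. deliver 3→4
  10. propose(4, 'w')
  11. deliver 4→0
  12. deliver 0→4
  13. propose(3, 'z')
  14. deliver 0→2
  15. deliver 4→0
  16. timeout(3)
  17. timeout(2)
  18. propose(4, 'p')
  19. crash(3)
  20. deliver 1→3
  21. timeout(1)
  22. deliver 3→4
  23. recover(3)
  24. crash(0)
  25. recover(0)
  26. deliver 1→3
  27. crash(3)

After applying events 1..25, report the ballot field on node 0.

[1] timeout(4) → N4(cand b9 [-])
[2] deliver 4→2 → N2(foll b9 [-])
[3] deliver 2→4 → ∅
[4] deliver 4→1 → N1(foll b9 [-])
[5] deliver 1→4 → N4(lead b9 [-])
[6] deliver 4→0 → N0(foll b9 [-])
[7] deliver 0→4 → ∅
[8] deliver 4→3 → N3(foll b9 [-])
[9] deliver 3→4 → ∅
[10] propose(4,'w') → ∅
[11] deliver 4→0 → N0(foll b9 [w])
[12] deliver 0→4 → ∅
[13] propose(3,'z') → ∅
[14] deliver 0→2 → ∅
[15] deliver 4→0 → ∅
[16] timeout(3) → N3(cand b13 [-])
[17] timeout(2) → N2(cand b12 [-])
[18] propose(4,'p') → ∅
[19] crash(3) → N3(✗cand b13 [-])
[20] deliver 1→3 → ∅
[21] timeout(1) → N1(cand b11 [-])
[22] deliver 3→4 → ∅
[23] recover(3) → N3(foll b13 [-])
[24] crash(0) → N0(✗foll b9 [w])
[25] recover(0) → N0(foll b9 [w])

9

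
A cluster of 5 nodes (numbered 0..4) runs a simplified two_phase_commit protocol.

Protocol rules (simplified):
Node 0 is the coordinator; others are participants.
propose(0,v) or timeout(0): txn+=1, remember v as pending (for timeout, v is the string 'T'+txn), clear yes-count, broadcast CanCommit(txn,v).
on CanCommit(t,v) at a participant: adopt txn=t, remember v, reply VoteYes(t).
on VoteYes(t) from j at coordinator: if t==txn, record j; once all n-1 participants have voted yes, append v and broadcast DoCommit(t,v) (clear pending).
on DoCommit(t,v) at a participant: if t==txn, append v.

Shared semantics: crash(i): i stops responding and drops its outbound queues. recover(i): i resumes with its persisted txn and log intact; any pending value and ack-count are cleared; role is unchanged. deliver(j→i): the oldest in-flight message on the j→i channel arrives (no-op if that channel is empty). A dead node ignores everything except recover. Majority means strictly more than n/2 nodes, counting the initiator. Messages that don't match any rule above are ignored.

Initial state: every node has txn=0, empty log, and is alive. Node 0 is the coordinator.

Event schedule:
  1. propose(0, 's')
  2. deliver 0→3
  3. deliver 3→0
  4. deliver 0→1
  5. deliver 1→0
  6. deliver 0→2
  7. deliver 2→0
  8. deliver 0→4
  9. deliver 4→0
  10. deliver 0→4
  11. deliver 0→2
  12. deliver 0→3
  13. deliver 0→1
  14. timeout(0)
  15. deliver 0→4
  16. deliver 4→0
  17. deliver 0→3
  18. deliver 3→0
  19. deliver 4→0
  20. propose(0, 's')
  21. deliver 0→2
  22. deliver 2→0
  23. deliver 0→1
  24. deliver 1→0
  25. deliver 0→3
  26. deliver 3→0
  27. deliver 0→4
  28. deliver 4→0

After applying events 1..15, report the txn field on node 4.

2

[1] propose(0,'s') → N0(coor t1 [-])
[2] deliver 0→3 → N3(part t1 [-])
[3] deliver 3→0 → ∅
[4] deliver 0→1 → N1(part t1 [-])
[5] deliver 1→0 → ∅
[6] deliver 0→2 → N2(part t1 [-])
[7] deliver 2→0 → ∅
[8] deliver 0→4 → N4(part t1 [-])
[9] deliver 4→0 → N0(coor t1 [s])
[10] deliver 0→4 → N4(part t1 [s])
[11] deliver 0→2 → N2(part t1 [s])
[12] deliver 0→3 → N3(part t1 [s])
[13] deliver 0→1 → N1(part t1 [s])
[14] timeout(0) → N0(coor t2 [s])
[15] deliver 0→4 → N4(part t2 [s])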